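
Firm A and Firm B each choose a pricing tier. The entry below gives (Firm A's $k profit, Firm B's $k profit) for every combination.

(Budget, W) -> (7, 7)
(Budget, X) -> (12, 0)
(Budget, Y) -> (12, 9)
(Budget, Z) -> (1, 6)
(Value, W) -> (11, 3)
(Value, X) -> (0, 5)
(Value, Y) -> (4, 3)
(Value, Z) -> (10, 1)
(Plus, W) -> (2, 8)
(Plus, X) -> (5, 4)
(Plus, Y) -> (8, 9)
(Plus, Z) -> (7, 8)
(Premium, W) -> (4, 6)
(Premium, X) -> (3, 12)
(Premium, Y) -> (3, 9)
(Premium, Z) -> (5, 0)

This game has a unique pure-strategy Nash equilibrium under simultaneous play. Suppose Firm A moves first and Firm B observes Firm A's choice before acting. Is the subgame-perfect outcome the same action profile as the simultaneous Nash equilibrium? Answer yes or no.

yes

Solve by backward induction (Firm A leads).
- Budget → Firm B plays Y (best of 7, 0, 9, 6); Firm A gets 12.
- Value → Firm B plays X (best of 3, 5, 3, 1); Firm A gets 0.
- Plus → Firm B plays Y (best of 8, 4, 9, 8); Firm A gets 8.
- Premium → Firm B plays X (best of 6, 12, 9, 0); Firm A gets 3.
Maximizing over 12, 0, 8, 3, Firm A chooses Budget. Subgame-perfect outcome: (Budget, Y) with payoffs (12, 9).
For the simultaneous game, intersect best replies.
Firm A's best replies: W→Value; X→Budget; Y→Budget; Z→Value.
Firm B's best replies: Budget→Y; Value→X; Plus→Y; Premium→X.
Only (Budget, Y) has each player best-responding; Nash payoffs (12, 9).
Sequential outcome (Budget, Y) coincides with the Nash profile (Budget, Y).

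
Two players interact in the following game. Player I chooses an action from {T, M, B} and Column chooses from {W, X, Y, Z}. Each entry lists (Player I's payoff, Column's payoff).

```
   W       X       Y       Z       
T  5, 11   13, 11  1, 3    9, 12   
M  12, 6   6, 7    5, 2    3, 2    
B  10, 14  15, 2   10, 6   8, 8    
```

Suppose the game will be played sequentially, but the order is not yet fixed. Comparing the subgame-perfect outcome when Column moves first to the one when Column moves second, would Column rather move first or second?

If Player I leads: Column's best replies are T→Z, M→X, B→W; Player I's induced payoffs 9, 6, 10; outcome (B, W), payoffs (10, 14).
If Column leads: Player I's best replies are W→M, X→B, Y→B, Z→T; Column's induced payoffs 6, 2, 6, 12; outcome (T, Z), payoffs (9, 12).
Column gets 12 moving first and 14 moving second, so Column prefers to move second.

second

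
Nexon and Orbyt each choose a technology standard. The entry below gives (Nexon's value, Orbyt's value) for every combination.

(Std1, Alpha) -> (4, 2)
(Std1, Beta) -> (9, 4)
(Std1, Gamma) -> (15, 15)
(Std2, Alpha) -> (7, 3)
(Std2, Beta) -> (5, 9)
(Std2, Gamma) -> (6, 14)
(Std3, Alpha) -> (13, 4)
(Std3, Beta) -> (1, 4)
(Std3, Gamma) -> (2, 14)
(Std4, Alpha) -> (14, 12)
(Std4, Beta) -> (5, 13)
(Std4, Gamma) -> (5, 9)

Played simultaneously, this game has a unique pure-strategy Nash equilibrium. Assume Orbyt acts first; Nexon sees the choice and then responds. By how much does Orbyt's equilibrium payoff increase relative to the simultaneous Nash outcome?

Work backward from Nexon's decision.
- Alpha: BR = Std4, leader payoff 12.
- Beta: BR = Std1, leader payoff 4.
- Gamma: BR = Std1, leader payoff 15.
Orbyt's induced payoffs are 12, 4, 15, so Orbyt commits to Gamma. Subgame-perfect outcome: (Std1, Gamma) with payoffs (15, 15).
For the simultaneous game, intersect best replies.
Nexon's best replies: Alpha→Std4; Beta→Std1; Gamma→Std1.
Orbyt's best replies: Std1→Gamma; Std2→Gamma; Std3→Gamma; Std4→Beta.
The unique mutual best reply is (Std1, Gamma), giving (15, 15).
Orbyt's commitment gain: 15 − 15 = 0.

0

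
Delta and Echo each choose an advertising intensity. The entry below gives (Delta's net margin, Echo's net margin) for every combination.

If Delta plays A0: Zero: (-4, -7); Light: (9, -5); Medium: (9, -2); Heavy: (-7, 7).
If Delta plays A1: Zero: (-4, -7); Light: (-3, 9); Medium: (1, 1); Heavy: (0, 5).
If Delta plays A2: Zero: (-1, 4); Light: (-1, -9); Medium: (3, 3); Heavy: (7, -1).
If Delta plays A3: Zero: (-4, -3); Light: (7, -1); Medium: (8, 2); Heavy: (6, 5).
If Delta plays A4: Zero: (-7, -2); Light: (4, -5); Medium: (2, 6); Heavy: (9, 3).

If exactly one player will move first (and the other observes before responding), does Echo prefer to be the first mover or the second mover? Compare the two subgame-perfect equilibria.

second

If Delta leads: Echo's best replies are A0→Heavy, A1→Light, A2→Zero, A3→Heavy, A4→Medium; Delta's induced payoffs -7, -3, -1, 6, 2; outcome (A3, Heavy), payoffs (6, 5).
If Echo leads: Delta's best replies are Zero→A2, Light→A0, Medium→A0, Heavy→A4; Echo's induced payoffs 4, -5, -2, 3; outcome (A2, Zero), payoffs (-1, 4).
Echo gets 4 moving first and 5 moving second, so Echo prefers to move second.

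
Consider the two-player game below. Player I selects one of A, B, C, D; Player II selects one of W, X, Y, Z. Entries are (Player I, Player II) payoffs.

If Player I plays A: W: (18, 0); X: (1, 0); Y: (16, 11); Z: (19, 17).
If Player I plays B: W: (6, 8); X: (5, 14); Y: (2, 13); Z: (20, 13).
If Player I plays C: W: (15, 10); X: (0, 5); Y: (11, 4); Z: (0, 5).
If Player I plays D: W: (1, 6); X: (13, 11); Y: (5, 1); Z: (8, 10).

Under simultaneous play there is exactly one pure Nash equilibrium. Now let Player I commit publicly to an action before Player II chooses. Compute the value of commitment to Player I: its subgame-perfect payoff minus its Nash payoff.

6

Work backward from Player II's decision.
- A: Player II compares 0, 0, 11, 17 and picks Z; Player I would get 19.
- B: Player II compares 8, 14, 13, 13 and picks X; Player I would get 5.
- C: Player II compares 10, 5, 4, 5 and picks W; Player I would get 15.
- D: Player II compares 6, 11, 1, 10 and picks X; Player I would get 13.
Maximizing over 19, 5, 15, 13, Player I chooses A. Subgame-perfect outcome: (A, Z) with payoffs (19, 17).
Under simultaneous play:
Player I's best replies: W→A; X→D; Y→A; Z→B.
Player II's best replies: A→Z; B→X; C→W; D→X.
Only (D, X) has each player best-responding; Nash payoffs (13, 11).
Player I's commitment gain: 19 − 13 = 6.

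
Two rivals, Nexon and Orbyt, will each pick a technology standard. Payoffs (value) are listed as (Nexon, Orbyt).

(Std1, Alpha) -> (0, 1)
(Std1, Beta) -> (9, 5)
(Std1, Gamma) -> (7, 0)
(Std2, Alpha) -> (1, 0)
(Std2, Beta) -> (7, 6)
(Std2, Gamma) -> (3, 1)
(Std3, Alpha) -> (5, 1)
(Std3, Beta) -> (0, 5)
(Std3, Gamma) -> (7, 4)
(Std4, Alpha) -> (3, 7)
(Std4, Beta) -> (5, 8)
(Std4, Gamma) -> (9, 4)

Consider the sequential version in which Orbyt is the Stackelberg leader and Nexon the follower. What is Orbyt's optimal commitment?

Work backward from Nexon's decision.
- Alpha: Nexon compares 0, 1, 5, 3 and picks Std3; Orbyt would get 1.
- Beta: Nexon compares 9, 7, 0, 5 and picks Std1; Orbyt would get 5.
- Gamma: Nexon compares 7, 3, 7, 9 and picks Std4; Orbyt would get 4.
Maximizing over 1, 5, 4, Orbyt chooses Beta. Subgame-perfect outcome: (Std1, Beta) with payoffs (9, 5).

Beta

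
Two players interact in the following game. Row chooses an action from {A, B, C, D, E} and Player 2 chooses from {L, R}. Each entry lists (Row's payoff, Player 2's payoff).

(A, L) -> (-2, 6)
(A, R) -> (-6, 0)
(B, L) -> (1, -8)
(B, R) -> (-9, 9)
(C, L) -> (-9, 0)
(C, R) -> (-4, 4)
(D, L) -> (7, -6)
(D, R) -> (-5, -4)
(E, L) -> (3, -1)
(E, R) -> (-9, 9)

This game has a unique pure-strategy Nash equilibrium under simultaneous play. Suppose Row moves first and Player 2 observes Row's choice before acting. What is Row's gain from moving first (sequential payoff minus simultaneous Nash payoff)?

Solve by backward induction (Row leads).
- A → Player 2 plays L (best of 6, 0); Row gets -2.
- B → Player 2 plays R (best of -8, 9); Row gets -9.
- C → Player 2 plays R (best of 0, 4); Row gets -4.
- D → Player 2 plays R (best of -6, -4); Row gets -5.
- E → Player 2 plays R (best of -1, 9); Row gets -9.
Row's induced payoffs are -2, -9, -4, -5, -9, so Row commits to A. Subgame-perfect outcome: (A, L) with payoffs (-2, 6).
Under simultaneous play:
Row's best replies: L→D; R→C.
Player 2's best replies: A→L; B→R; C→R; D→R; E→R.
Only (C, R) has each player best-responding; Nash payoffs (-4, 4).
Row's commitment gain: -2 − -4 = 2.

2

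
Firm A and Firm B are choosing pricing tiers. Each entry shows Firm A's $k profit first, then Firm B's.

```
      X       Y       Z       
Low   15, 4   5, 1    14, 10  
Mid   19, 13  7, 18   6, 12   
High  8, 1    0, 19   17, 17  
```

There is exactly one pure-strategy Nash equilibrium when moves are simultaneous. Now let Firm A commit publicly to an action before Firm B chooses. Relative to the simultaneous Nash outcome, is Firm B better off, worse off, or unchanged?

Work backward from Firm B's decision.
- Low: BR = Z, leader payoff 14.
- Mid: BR = Y, leader payoff 7.
- High: BR = Y, leader payoff 0.
Among 14, 7, 0, the best is 14 at Low. Subgame-perfect outcome: (Low, Z) with payoffs (14, 10).
For the simultaneous game, intersect best replies.
Firm A's best replies: X→Mid; Y→Mid; Z→High.
Firm B's best replies: Low→Z; Mid→Y; High→Y.
Only (Mid, Y) has each player best-responding; Nash payoffs (7, 18).
Firm B earns 10 sequentially versus 18 at the Nash outcome: worse off.

worse off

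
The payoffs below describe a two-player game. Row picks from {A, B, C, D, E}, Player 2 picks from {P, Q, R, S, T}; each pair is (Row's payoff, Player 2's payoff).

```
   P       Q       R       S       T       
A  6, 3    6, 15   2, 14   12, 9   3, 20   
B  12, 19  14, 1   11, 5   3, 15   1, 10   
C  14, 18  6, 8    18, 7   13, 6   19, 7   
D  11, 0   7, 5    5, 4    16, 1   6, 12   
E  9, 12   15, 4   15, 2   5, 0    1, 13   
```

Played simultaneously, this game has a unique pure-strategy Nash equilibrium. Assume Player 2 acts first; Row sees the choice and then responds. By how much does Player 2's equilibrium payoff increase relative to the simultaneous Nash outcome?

0

Solve by backward induction (Player 2 leads).
- P: BR = C, leader payoff 18.
- Q: BR = E, leader payoff 4.
- R: BR = C, leader payoff 7.
- S: BR = D, leader payoff 1.
- T: BR = C, leader payoff 7.
Player 2's induced payoffs are 18, 4, 7, 1, 7, so Player 2 commits to P. Subgame-perfect outcome: (C, P) with payoffs (14, 18).
Under simultaneous play:
Row's best replies: P→C; Q→E; R→C; S→D; T→C.
Player 2's best replies: A→T; B→P; C→P; D→T; E→T.
Only (C, P) has each player best-responding; Nash payoffs (14, 18).
Player 2's commitment gain: 18 − 18 = 0.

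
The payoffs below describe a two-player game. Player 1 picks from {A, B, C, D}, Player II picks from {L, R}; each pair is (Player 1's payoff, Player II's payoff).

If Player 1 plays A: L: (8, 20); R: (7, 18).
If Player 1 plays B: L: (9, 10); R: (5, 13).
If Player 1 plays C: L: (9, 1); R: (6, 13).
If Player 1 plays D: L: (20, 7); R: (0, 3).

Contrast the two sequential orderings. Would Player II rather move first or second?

If Player 1 leads: Player II's best replies are A→L, B→R, C→R, D→L; Player 1's induced payoffs 8, 5, 6, 20; outcome (D, L), payoffs (20, 7).
If Player II leads: Player 1's best replies are L→D, R→A; Player II's induced payoffs 7, 18; outcome (A, R), payoffs (7, 18).
Player II gets 18 moving first and 7 moving second, so Player II prefers to move first.

first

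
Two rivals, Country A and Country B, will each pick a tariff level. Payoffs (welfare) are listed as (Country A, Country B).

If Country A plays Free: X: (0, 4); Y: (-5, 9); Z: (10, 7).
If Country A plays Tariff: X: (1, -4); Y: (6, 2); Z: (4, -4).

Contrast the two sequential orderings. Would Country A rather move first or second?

If Country A leads: Country B's best replies are Free→Y, Tariff→Y; Country A's induced payoffs -5, 6; outcome (Tariff, Y), payoffs (6, 2).
If Country B leads: Country A's best replies are X→Tariff, Y→Tariff, Z→Free; Country B's induced payoffs -4, 2, 7; outcome (Free, Z), payoffs (10, 7).
Country A gets 6 moving first and 10 moving second, so Country A prefers to move second.

second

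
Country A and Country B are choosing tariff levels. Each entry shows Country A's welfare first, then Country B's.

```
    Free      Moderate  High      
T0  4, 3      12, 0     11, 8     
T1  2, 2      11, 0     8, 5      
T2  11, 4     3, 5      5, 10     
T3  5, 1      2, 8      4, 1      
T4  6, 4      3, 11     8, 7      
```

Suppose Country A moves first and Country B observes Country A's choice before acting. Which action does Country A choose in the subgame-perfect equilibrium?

Country B best-responds to each possible Country A move:
- T0: Country B compares 3, 0, 8 and picks High; Country A would get 11.
- T1: Country B compares 2, 0, 5 and picks High; Country A would get 8.
- T2: Country B compares 4, 5, 10 and picks High; Country A would get 5.
- T3: Country B compares 1, 8, 1 and picks Moderate; Country A would get 2.
- T4: Country B compares 4, 11, 7 and picks Moderate; Country A would get 3.
Among 11, 8, 5, 2, 3, the best is 11 at T0. Subgame-perfect outcome: (T0, High) with payoffs (11, 8).

T0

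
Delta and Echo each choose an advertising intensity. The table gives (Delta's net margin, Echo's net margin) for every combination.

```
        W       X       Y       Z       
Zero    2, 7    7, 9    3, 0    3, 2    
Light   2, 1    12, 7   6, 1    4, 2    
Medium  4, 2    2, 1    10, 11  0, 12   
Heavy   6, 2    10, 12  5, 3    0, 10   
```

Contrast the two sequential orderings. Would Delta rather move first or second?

If Delta leads: Echo's best replies are Zero→X, Light→X, Medium→Z, Heavy→X; Delta's induced payoffs 7, 12, 0, 10; outcome (Light, X), payoffs (12, 7).
If Echo leads: Delta's best replies are W→Heavy, X→Light, Y→Medium, Z→Light; Echo's induced payoffs 2, 7, 11, 2; outcome (Medium, Y), payoffs (10, 11).
Delta gets 12 moving first and 10 moving second, so Delta prefers to move first.

first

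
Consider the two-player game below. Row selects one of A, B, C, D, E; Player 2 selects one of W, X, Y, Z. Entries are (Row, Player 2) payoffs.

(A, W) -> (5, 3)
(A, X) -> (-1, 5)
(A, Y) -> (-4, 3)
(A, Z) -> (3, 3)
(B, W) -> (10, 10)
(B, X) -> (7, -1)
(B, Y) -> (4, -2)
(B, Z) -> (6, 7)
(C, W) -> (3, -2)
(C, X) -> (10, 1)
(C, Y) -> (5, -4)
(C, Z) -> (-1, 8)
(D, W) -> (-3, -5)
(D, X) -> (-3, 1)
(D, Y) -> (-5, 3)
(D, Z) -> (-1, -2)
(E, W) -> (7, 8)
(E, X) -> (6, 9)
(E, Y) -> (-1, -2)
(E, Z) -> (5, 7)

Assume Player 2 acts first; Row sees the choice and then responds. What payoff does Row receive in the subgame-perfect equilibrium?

Row best-responds to each possible Player 2 move:
- W → Row plays B (best of 5, 10, 3, -3, 7); Player 2 gets 10.
- X → Row plays C (best of -1, 7, 10, -3, 6); Player 2 gets 1.
- Y → Row plays C (best of -4, 4, 5, -5, -1); Player 2 gets -4.
- Z → Row plays B (best of 3, 6, -1, -1, 5); Player 2 gets 7.
Among 10, 1, -4, 7, the best is 10 at W. Subgame-perfect outcome: (B, W) with payoffs (10, 10).

10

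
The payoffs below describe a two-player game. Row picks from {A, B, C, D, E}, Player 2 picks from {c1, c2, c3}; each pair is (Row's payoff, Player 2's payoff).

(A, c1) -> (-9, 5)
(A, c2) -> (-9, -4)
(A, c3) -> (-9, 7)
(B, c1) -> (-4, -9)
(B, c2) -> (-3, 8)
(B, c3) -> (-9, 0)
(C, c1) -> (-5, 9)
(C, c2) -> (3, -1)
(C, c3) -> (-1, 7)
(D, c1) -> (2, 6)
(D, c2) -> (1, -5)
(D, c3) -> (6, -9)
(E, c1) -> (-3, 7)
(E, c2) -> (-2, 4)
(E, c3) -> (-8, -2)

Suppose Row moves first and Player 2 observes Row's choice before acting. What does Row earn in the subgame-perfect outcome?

Backward induction with Row moving first.
- A: Player 2 compares 5, -4, 7 and picks c3; Row would get -9.
- B: Player 2 compares -9, 8, 0 and picks c2; Row would get -3.
- C: Player 2 compares 9, -1, 7 and picks c1; Row would get -5.
- D: Player 2 compares 6, -5, -9 and picks c1; Row would get 2.
- E: Player 2 compares 7, 4, -2 and picks c1; Row would get -3.
Maximizing over -9, -3, -5, 2, -3, Row chooses D. Subgame-perfect outcome: (D, c1) with payoffs (2, 6).

2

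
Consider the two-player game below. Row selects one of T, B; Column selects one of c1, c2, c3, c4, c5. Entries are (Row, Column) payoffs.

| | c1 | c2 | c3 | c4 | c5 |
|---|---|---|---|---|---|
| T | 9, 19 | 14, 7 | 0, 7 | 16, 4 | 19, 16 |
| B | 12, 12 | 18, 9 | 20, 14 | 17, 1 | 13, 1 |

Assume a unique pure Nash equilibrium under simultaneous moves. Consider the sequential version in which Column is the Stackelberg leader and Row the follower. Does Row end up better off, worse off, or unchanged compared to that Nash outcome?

Work backward from Row's decision.
- c1 → Row plays B (best of 9, 12); Column gets 12.
- c2 → Row plays B (best of 14, 18); Column gets 9.
- c3 → Row plays B (best of 0, 20); Column gets 14.
- c4 → Row plays B (best of 16, 17); Column gets 1.
- c5 → Row plays T (best of 19, 13); Column gets 16.
Column's induced payoffs are 12, 9, 14, 1, 16, so Column commits to c5. Subgame-perfect outcome: (T, c5) with payoffs (19, 16).
Now find the simultaneous Nash equilibrium.
Row's best replies: c1→B; c2→B; c3→B; c4→B; c5→T.
Column's best replies: T→c1; B→c3.
The unique mutual best reply is (B, c3), giving (20, 14).
Row earns 19 sequentially versus 20 at the Nash outcome: worse off.

worse off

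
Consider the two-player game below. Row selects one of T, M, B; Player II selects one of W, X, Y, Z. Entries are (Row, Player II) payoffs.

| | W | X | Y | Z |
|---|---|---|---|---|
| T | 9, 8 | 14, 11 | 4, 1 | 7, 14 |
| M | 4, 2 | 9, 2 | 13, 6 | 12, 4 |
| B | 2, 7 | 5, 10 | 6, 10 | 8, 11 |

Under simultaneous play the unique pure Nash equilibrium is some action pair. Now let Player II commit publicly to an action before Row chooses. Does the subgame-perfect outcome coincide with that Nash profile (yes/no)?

no

Solve by backward induction (Player II leads).
- W: Row compares 9, 4, 2 and picks T; Player II would get 8.
- X: Row compares 14, 9, 5 and picks T; Player II would get 11.
- Y: Row compares 4, 13, 6 and picks M; Player II would get 6.
- Z: Row compares 7, 12, 8 and picks M; Player II would get 4.
Among 8, 11, 6, 4, the best is 11 at X. Subgame-perfect outcome: (T, X) with payoffs (14, 11).
For the simultaneous game, intersect best replies.
Row's best replies: W→T; X→T; Y→M; Z→M.
Player II's best replies: T→Z; M→Y; B→Z.
Only (M, Y) has each player best-responding; Nash payoffs (13, 6).
Sequential outcome (T, X) differs from the Nash profile (M, Y).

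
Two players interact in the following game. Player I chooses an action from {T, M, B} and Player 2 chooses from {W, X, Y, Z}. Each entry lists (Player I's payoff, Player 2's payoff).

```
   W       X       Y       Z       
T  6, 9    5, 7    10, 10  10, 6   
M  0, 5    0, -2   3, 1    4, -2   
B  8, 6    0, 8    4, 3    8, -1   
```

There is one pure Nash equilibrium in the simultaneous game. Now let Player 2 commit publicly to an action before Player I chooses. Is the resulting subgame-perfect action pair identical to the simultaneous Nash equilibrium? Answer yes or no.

yes

Backward induction with Player 2 moving first.
- W → Player I plays B (best of 6, 0, 8); Player 2 gets 6.
- X → Player I plays T (best of 5, 0, 0); Player 2 gets 7.
- Y → Player I plays T (best of 10, 3, 4); Player 2 gets 10.
- Z → Player I plays T (best of 10, 4, 8); Player 2 gets 6.
Player 2's induced payoffs are 6, 7, 10, 6, so Player 2 commits to Y. Subgame-perfect outcome: (T, Y) with payoffs (10, 10).
Now find the simultaneous Nash equilibrium.
Player I's best replies: W→B; X→T; Y→T; Z→T.
Player 2's best replies: T→Y; M→W; B→X.
Only (T, Y) has each player best-responding; Nash payoffs (10, 10).
Sequential outcome (T, Y) coincides with the Nash profile (T, Y).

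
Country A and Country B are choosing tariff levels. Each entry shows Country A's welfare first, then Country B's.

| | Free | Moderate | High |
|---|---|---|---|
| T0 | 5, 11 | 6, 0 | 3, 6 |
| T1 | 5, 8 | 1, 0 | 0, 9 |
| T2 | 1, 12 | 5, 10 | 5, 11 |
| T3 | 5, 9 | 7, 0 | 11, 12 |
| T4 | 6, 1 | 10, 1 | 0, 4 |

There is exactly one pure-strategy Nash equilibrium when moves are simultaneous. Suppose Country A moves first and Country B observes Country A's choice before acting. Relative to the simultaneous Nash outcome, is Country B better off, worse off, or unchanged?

unchanged

Solve by backward induction (Country A leads).
- T0: Country B compares 11, 0, 6 and picks Free; Country A would get 5.
- T1: Country B compares 8, 0, 9 and picks High; Country A would get 0.
- T2: Country B compares 12, 10, 11 and picks Free; Country A would get 1.
- T3: Country B compares 9, 0, 12 and picks High; Country A would get 11.
- T4: Country B compares 1, 1, 4 and picks High; Country A would get 0.
Country A's induced payoffs are 5, 0, 1, 11, 0, so Country A commits to T3. Subgame-perfect outcome: (T3, High) with payoffs (11, 12).
Under simultaneous play:
Country A's best replies: Free→T4; Moderate→T4; High→T3.
Country B's best replies: T0→Free; T1→High; T2→Free; T3→High; T4→High.
The unique mutual best reply is (T3, High), giving (11, 12).
Country B earns 12 sequentially versus 12 at the Nash outcome: unchanged.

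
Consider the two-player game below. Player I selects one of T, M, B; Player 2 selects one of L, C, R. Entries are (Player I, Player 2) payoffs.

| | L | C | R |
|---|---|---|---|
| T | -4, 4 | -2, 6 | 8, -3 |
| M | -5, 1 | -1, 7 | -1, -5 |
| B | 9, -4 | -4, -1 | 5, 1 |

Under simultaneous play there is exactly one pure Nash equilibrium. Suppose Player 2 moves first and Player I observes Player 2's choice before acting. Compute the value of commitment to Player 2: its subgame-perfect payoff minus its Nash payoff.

Player I best-responds to each possible Player 2 move:
- L → Player I plays B (best of -4, -5, 9); Player 2 gets -4.
- C → Player I plays M (best of -2, -1, -4); Player 2 gets 7.
- R → Player I plays T (best of 8, -1, 5); Player 2 gets -3.
Among -4, 7, -3, the best is 7 at C. Subgame-perfect outcome: (M, C) with payoffs (-1, 7).
Now find the simultaneous Nash equilibrium.
Player I's best replies: L→B; C→M; R→T.
Player 2's best replies: T→C; M→C; B→R.
Only (M, C) has each player best-responding; Nash payoffs (-1, 7).
Player 2's commitment gain: 7 − 7 = 0.

0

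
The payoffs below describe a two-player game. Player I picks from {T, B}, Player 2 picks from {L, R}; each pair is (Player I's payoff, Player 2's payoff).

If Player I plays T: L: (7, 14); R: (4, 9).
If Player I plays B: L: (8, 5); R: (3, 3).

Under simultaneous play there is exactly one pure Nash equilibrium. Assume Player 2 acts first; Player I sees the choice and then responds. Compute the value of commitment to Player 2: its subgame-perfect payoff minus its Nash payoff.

4

Solve by backward induction (Player 2 leads).
- L: Player I compares 7, 8 and picks B; Player 2 would get 5.
- R: Player I compares 4, 3 and picks T; Player 2 would get 9.
Among 5, 9, the best is 9 at R. Subgame-perfect outcome: (T, R) with payoffs (4, 9).
For the simultaneous game, intersect best replies.
Player I's best replies: L→B; R→T.
Player 2's best replies: T→L; B→L.
Only (B, L) has each player best-responding; Nash payoffs (8, 5).
Player 2's commitment gain: 9 − 5 = 4.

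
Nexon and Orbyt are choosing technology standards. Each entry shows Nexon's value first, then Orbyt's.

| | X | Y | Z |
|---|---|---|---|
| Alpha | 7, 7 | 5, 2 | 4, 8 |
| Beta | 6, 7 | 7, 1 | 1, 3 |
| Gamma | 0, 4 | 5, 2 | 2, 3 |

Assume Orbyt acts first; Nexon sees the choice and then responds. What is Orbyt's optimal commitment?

Z

Nexon best-responds to each possible Orbyt move:
- X: Nexon compares 7, 6, 0 and picks Alpha; Orbyt would get 7.
- Y: Nexon compares 5, 7, 5 and picks Beta; Orbyt would get 1.
- Z: Nexon compares 4, 1, 2 and picks Alpha; Orbyt would get 8.
Maximizing over 7, 1, 8, Orbyt chooses Z. Subgame-perfect outcome: (Alpha, Z) with payoffs (4, 8).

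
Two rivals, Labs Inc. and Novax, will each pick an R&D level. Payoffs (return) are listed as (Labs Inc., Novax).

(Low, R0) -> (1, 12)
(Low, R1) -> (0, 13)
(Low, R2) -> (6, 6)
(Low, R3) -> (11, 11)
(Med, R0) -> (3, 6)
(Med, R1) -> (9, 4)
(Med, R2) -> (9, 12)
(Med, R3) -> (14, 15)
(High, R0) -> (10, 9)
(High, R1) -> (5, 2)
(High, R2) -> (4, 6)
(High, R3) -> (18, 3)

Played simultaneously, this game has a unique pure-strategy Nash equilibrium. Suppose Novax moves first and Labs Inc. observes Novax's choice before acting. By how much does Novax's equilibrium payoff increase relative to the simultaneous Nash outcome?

3

Labs Inc. best-responds to each possible Novax move:
- R0: Labs Inc. compares 1, 3, 10 and picks High; Novax would get 9.
- R1: Labs Inc. compares 0, 9, 5 and picks Med; Novax would get 4.
- R2: Labs Inc. compares 6, 9, 4 and picks Med; Novax would get 12.
- R3: Labs Inc. compares 11, 14, 18 and picks High; Novax would get 3.
Novax's induced payoffs are 9, 4, 12, 3, so Novax commits to R2. Subgame-perfect outcome: (Med, R2) with payoffs (9, 12).
For the simultaneous game, intersect best replies.
Labs Inc.'s best replies: R0→High; R1→Med; R2→Med; R3→High.
Novax's best replies: Low→R1; Med→R3; High→R0.
Only (High, R0) has each player best-responding; Nash payoffs (10, 9).
Novax's commitment gain: 12 − 9 = 3.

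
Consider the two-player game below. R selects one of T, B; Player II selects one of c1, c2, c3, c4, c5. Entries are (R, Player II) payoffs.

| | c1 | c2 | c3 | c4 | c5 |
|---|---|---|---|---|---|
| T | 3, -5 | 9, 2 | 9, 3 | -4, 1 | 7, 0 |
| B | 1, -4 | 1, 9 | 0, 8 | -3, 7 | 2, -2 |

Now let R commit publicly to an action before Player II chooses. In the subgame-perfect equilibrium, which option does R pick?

T

Solve by backward induction (R leads).
- T → Player II plays c3 (best of -5, 2, 3, 1, 0); R gets 9.
- B → Player II plays c2 (best of -4, 9, 8, 7, -2); R gets 1.
R's induced payoffs are 9, 1, so R commits to T. Subgame-perfect outcome: (T, c3) with payoffs (9, 3).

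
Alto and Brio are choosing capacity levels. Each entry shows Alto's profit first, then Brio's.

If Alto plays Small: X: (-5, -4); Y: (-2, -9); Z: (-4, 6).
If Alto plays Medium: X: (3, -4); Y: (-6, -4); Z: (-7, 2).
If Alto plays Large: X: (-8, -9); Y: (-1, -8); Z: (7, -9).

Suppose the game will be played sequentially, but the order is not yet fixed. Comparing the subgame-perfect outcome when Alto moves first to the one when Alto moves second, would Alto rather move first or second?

If Alto leads: Brio's best replies are Small→Z, Medium→Z, Large→Y; Alto's induced payoffs -4, -7, -1; outcome (Large, Y), payoffs (-1, -8).
If Brio leads: Alto's best replies are X→Medium, Y→Large, Z→Large; Brio's induced payoffs -4, -8, -9; outcome (Medium, X), payoffs (3, -4).
Alto gets -1 moving first and 3 moving second, so Alto prefers to move second.

second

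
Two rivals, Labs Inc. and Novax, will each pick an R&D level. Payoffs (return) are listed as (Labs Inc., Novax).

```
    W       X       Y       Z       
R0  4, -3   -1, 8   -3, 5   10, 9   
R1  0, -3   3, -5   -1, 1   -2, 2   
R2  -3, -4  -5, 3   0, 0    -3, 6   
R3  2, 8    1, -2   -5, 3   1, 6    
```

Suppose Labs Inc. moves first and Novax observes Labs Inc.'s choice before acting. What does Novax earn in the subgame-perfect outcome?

9

Solve by backward induction (Labs Inc. leads).
- R0 → Novax plays Z (best of -3, 8, 5, 9); Labs Inc. gets 10.
- R1 → Novax plays Z (best of -3, -5, 1, 2); Labs Inc. gets -2.
- R2 → Novax plays Z (best of -4, 3, 0, 6); Labs Inc. gets -3.
- R3 → Novax plays W (best of 8, -2, 3, 6); Labs Inc. gets 2.
Maximizing over 10, -2, -3, 2, Labs Inc. chooses R0. Subgame-perfect outcome: (R0, Z) with payoffs (10, 9).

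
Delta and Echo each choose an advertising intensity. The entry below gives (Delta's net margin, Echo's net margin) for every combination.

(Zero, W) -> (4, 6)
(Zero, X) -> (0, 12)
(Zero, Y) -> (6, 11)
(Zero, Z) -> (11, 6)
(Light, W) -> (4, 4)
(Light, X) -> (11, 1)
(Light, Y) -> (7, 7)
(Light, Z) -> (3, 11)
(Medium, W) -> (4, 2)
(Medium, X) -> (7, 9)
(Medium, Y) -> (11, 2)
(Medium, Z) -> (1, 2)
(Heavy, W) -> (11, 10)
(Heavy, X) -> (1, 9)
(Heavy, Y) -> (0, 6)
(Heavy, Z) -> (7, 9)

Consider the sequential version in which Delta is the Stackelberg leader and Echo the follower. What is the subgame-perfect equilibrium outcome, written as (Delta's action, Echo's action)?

Work backward from Echo's decision.
- Zero: BR = X, leader payoff 0.
- Light: BR = Z, leader payoff 3.
- Medium: BR = X, leader payoff 7.
- Heavy: BR = W, leader payoff 11.
Among 0, 3, 7, 11, the best is 11 at Heavy. Subgame-perfect outcome: (Heavy, W) with payoffs (11, 10).

(Heavy, W)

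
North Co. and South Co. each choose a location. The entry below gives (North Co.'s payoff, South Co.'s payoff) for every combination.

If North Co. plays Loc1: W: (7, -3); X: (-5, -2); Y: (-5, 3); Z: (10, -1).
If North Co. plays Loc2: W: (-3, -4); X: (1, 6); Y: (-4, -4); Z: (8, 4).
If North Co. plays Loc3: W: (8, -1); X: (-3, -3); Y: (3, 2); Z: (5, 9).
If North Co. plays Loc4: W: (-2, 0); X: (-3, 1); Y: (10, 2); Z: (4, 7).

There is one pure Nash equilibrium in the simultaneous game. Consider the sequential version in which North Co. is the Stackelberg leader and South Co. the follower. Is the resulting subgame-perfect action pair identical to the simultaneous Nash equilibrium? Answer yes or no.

no

Solve by backward induction (North Co. leads).
- Loc1: BR = Y, leader payoff -5.
- Loc2: BR = X, leader payoff 1.
- Loc3: BR = Z, leader payoff 5.
- Loc4: BR = Z, leader payoff 4.
Maximizing over -5, 1, 5, 4, North Co. chooses Loc3. Subgame-perfect outcome: (Loc3, Z) with payoffs (5, 9).
Now find the simultaneous Nash equilibrium.
North Co.'s best replies: W→Loc3; X→Loc2; Y→Loc4; Z→Loc1.
South Co.'s best replies: Loc1→Y; Loc2→X; Loc3→Z; Loc4→Z.
Only (Loc2, X) has each player best-responding; Nash payoffs (1, 6).
Sequential outcome (Loc3, Z) differs from the Nash profile (Loc2, X).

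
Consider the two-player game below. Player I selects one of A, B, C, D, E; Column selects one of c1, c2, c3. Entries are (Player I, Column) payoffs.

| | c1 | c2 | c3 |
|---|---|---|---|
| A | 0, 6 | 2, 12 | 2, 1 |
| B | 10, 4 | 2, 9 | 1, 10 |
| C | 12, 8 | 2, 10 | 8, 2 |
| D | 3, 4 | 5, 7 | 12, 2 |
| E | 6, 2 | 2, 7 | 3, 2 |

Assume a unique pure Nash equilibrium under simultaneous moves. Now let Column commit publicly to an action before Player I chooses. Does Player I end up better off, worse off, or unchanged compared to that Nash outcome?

better off

Backward induction with Column moving first.
- c1: Player I compares 0, 10, 12, 3, 6 and picks C; Column would get 8.
- c2: Player I compares 2, 2, 2, 5, 2 and picks D; Column would get 7.
- c3: Player I compares 2, 1, 8, 12, 3 and picks D; Column would get 2.
Among 8, 7, 2, the best is 8 at c1. Subgame-perfect outcome: (C, c1) with payoffs (12, 8).
Under simultaneous play:
Player I's best replies: c1→C; c2→D; c3→D.
Column's best replies: A→c2; B→c3; C→c2; D→c2; E→c2.
Only (D, c2) has each player best-responding; Nash payoffs (5, 7).
Player I earns 12 sequentially versus 5 at the Nash outcome: better off.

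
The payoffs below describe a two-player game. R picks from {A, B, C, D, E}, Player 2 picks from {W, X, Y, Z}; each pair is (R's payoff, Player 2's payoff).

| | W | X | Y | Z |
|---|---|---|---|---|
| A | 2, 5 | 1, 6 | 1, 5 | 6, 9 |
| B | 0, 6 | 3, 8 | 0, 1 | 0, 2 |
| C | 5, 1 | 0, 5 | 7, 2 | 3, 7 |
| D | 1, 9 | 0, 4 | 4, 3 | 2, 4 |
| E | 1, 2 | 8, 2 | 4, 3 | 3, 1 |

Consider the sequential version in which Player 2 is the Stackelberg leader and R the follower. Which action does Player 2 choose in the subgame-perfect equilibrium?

Z

Solve by backward induction (Player 2 leads).
- W: R compares 2, 0, 5, 1, 1 and picks C; Player 2 would get 1.
- X: R compares 1, 3, 0, 0, 8 and picks E; Player 2 would get 2.
- Y: R compares 1, 0, 7, 4, 4 and picks C; Player 2 would get 2.
- Z: R compares 6, 0, 3, 2, 3 and picks A; Player 2 would get 9.
Among 1, 2, 2, 9, the best is 9 at Z. Subgame-perfect outcome: (A, Z) with payoffs (6, 9).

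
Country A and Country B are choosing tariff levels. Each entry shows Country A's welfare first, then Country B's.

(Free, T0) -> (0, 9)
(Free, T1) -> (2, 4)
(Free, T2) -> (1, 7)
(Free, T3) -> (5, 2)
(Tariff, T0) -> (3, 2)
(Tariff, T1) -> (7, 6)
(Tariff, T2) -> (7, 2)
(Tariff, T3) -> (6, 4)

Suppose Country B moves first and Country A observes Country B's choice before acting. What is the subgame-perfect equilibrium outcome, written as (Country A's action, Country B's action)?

(Tariff, T1)

Backward induction with Country B moving first.
- T0 → Country A plays Tariff (best of 0, 3); Country B gets 2.
- T1 → Country A plays Tariff (best of 2, 7); Country B gets 6.
- T2 → Country A plays Tariff (best of 1, 7); Country B gets 2.
- T3 → Country A plays Tariff (best of 5, 6); Country B gets 4.
Among 2, 6, 2, 4, the best is 6 at T1. Subgame-perfect outcome: (Tariff, T1) with payoffs (7, 6).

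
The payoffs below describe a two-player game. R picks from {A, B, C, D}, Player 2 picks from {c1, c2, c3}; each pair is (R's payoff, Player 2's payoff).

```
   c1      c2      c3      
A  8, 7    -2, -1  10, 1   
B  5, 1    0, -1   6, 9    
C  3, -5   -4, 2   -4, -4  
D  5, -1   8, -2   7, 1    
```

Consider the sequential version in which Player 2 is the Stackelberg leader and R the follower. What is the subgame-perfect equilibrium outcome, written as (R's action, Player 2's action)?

(A, c1)

R best-responds to each possible Player 2 move:
- c1: R compares 8, 5, 3, 5 and picks A; Player 2 would get 7.
- c2: R compares -2, 0, -4, 8 and picks D; Player 2 would get -2.
- c3: R compares 10, 6, -4, 7 and picks A; Player 2 would get 1.
Among 7, -2, 1, the best is 7 at c1. Subgame-perfect outcome: (A, c1) with payoffs (8, 7).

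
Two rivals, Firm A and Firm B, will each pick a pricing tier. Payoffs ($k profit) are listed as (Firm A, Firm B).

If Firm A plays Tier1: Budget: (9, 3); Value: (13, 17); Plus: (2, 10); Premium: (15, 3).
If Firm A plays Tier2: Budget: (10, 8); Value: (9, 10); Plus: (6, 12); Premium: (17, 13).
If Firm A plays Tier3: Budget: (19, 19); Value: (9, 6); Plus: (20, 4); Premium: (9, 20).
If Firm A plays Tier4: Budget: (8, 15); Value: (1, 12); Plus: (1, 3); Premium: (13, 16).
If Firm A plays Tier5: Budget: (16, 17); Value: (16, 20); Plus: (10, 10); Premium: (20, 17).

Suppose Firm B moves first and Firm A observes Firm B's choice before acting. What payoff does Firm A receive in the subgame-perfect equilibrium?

16

Firm A best-responds to each possible Firm B move:
- Budget → Firm A plays Tier3 (best of 9, 10, 19, 8, 16); Firm B gets 19.
- Value → Firm A plays Tier5 (best of 13, 9, 9, 1, 16); Firm B gets 20.
- Plus → Firm A plays Tier3 (best of 2, 6, 20, 1, 10); Firm B gets 4.
- Premium → Firm A plays Tier5 (best of 15, 17, 9, 13, 20); Firm B gets 17.
Firm B's induced payoffs are 19, 20, 4, 17, so Firm B commits to Value. Subgame-perfect outcome: (Tier5, Value) with payoffs (16, 20).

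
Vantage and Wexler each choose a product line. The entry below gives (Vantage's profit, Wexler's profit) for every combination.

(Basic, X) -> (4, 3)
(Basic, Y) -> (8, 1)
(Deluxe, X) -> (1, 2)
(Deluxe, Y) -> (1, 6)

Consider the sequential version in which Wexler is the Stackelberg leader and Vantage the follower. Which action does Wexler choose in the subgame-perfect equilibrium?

Work backward from Vantage's decision.
- X: BR = Basic, leader payoff 3.
- Y: BR = Basic, leader payoff 1.
Maximizing over 3, 1, Wexler chooses X. Subgame-perfect outcome: (Basic, X) with payoffs (4, 3).

X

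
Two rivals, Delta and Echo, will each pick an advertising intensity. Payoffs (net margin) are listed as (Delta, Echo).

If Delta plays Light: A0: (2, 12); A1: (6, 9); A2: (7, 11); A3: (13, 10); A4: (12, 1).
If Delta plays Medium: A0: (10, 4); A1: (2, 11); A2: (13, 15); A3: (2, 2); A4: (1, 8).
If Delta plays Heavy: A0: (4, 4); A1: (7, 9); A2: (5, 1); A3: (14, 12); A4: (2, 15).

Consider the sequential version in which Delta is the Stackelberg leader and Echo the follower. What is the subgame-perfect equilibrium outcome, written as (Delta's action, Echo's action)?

Backward induction with Delta moving first.
- Light: Echo compares 12, 9, 11, 10, 1 and picks A0; Delta would get 2.
- Medium: Echo compares 4, 11, 15, 2, 8 and picks A2; Delta would get 13.
- Heavy: Echo compares 4, 9, 1, 12, 15 and picks A4; Delta would get 2.
Delta's induced payoffs are 2, 13, 2, so Delta commits to Medium. Subgame-perfect outcome: (Medium, A2) with payoffs (13, 15).

(Medium, A2)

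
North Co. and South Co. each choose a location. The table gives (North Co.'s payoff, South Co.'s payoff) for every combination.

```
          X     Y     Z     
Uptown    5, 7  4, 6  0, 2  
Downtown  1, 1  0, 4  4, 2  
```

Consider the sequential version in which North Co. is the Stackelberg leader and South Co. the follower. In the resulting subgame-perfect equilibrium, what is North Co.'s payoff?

Work backward from South Co.'s decision.
- Uptown: BR = X, leader payoff 5.
- Downtown: BR = Y, leader payoff 0.
Among 5, 0, the best is 5 at Uptown. Subgame-perfect outcome: (Uptown, X) with payoffs (5, 7).

5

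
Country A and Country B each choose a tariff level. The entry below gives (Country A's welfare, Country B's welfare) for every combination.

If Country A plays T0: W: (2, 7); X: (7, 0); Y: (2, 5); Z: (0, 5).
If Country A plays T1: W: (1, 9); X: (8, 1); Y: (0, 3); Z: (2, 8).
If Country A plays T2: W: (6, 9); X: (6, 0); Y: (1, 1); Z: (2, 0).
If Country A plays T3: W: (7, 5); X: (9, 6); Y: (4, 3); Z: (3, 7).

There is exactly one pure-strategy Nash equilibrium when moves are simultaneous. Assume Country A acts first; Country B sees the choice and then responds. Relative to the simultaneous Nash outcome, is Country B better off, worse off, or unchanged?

better off

Work backward from Country B's decision.
- T0: BR = W, leader payoff 2.
- T1: BR = W, leader payoff 1.
- T2: BR = W, leader payoff 6.
- T3: BR = Z, leader payoff 3.
Maximizing over 2, 1, 6, 3, Country A chooses T2. Subgame-perfect outcome: (T2, W) with payoffs (6, 9).
Now find the simultaneous Nash equilibrium.
Country A's best replies: W→T3; X→T3; Y→T3; Z→T3.
Country B's best replies: T0→W; T1→W; T2→W; T3→Z.
The unique mutual best reply is (T3, Z), giving (3, 7).
Country B earns 9 sequentially versus 7 at the Nash outcome: better off.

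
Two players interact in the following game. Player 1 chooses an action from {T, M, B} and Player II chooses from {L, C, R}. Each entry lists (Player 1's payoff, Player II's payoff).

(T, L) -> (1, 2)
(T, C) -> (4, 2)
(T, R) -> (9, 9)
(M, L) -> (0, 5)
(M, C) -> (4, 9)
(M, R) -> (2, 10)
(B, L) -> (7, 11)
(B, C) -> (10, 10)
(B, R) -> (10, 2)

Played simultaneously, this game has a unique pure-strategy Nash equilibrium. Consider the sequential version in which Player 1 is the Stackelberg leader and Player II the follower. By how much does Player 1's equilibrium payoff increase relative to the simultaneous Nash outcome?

Player II best-responds to each possible Player 1 move:
- T: BR = R, leader payoff 9.
- M: BR = R, leader payoff 2.
- B: BR = L, leader payoff 7.
Among 9, 2, 7, the best is 9 at T. Subgame-perfect outcome: (T, R) with payoffs (9, 9).
Now find the simultaneous Nash equilibrium.
Player 1's best replies: L→B; C→B; R→B.
Player II's best replies: T→R; M→R; B→L.
The unique mutual best reply is (B, L), giving (7, 11).
Player 1's commitment gain: 9 − 7 = 2.

2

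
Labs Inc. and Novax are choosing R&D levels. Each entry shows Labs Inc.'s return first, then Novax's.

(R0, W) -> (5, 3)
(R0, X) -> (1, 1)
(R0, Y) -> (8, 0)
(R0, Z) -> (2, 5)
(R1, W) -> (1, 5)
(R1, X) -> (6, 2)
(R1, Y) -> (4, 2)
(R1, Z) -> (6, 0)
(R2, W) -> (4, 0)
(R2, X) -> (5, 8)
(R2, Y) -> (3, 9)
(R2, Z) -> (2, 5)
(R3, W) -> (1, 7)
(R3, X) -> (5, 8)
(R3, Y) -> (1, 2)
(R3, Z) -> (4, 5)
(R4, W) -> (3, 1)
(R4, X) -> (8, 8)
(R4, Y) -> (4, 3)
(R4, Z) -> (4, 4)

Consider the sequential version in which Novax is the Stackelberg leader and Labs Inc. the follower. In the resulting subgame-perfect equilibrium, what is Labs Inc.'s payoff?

8

Backward induction with Novax moving first.
- W → Labs Inc. plays R0 (best of 5, 1, 4, 1, 3); Novax gets 3.
- X → Labs Inc. plays R4 (best of 1, 6, 5, 5, 8); Novax gets 8.
- Y → Labs Inc. plays R0 (best of 8, 4, 3, 1, 4); Novax gets 0.
- Z → Labs Inc. plays R1 (best of 2, 6, 2, 4, 4); Novax gets 0.
Among 3, 8, 0, 0, the best is 8 at X. Subgame-perfect outcome: (R4, X) with payoffs (8, 8).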